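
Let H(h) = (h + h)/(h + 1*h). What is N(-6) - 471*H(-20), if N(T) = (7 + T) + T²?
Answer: -434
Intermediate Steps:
H(h) = 1 (H(h) = (2*h)/(h + h) = (2*h)/((2*h)) = (2*h)*(1/(2*h)) = 1)
N(T) = 7 + T + T²
N(-6) - 471*H(-20) = (7 - 6 + (-6)²) - 471*1 = (7 - 6 + 36) - 471 = 37 - 471 = -434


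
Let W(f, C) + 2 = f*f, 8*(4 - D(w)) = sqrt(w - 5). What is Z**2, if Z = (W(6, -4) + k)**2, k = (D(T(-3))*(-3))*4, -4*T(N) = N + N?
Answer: 1869889/64 - 31605*I*sqrt(14)/4 ≈ 29217.0 - 29564.0*I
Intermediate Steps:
T(N) = -N/2 (T(N) = -(N + N)/4 = -N/2)
D(w) = 4 - sqrt(-5 + w)/8 (D(w) = 4 - sqrt(w - 5)/8 = 4 - sqrt(-5 + w)/8)
W(f, C) = -2 + f**2 (W(f, C) = -2 + f*f = -2 + f**2)
k = -48 + 3*I*sqrt(14)/4 (k = ((4 - sqrt(-5 - 1/2*(-3))/8)*(-3))*4 = ((4 - sqrt(-5 + 3/2)/8)*(-3))*4 = ((4 - I*sqrt(14)/16)*(-3))*4 = (-12 + 3*I*sqrt(14)/16)*4 = -48 + 3*I*sqrt(14)/4 ≈ -48.0 + 2.8062*I)
Z = (-14 + 3*I*sqrt(14)/4)**2 (Z = ((-2 + 6**2) + (-48 + 3*I*sqrt(14)/4))**2 = ((-2 + 36) + (-48 + 3*I*sqrt(14)/4))**2 = (34 + (-48 + 3*I*sqrt(14)/4))**2 = (-14 + 3*I*sqrt(14)/4)**2 ≈ 188.13 - 78.575*I)
Z**2 = (1505/8 - 21*I*sqrt(14))**2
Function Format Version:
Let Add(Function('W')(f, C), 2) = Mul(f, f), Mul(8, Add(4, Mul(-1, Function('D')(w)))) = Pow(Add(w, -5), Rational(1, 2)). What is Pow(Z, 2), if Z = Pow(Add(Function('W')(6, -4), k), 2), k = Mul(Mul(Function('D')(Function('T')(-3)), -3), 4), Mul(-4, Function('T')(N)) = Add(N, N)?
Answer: Add(Rational(1869889, 64), Mul(Rational(-31605, 4), I, Pow(14, Rational(1, 2)))) ≈ Add(29217., Mul(-29564., I))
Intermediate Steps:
Function('T')(N) = Mul(Rational(-1, 2), N) (Function('T')(N) = Mul(Rational(-1, 4), Add(N, N)) = Mul(Rational(-1, 4), Mul(2, N)) = Mul(Rational(-1, 2), N))
Function('D')(w) = Add(4, Mul(Rational(-1, 8), Pow(Add(-5, w), Rational(1, 2)))) (Function('D')(w) = Add(4, Mul(Rational(-1, 8), Pow(Add(w, -5), Rational(1, 2)))) = Add(4, Mul(Rational(-1, 8), Pow(Add(-5, w), Rational(1, 2)))))
Function('W')(f, C) = Add(-2, Pow(f, 2)) (Function('W')(f, C) = Add(-2, Mul(f, f)) = Add(-2, Pow(f, 2)))
k = Add(-48, Mul(Rational(3, 4), I, Pow(14, Rational(1, 2)))) (k = Mul(Mul(Add(4, Mul(Rational(-1, 8), Pow(Add(-5, Mul(Rational(-1, 2), -3)), Rational(1, 2)))), -3), 4) = Mul(Mul(Add(4, Mul(Rational(-1, 8), Pow(Add(-5, Rational(3, 2)), Rational(1, 2)))), -3), 4) = Mul(Mul(Add(4, Mul(Rational(-1, 8), Pow(Rational(-7, 2), Rational(1, 2)))), -3), 4) = Mul(Mul(Add(4, Mul(Rational(-1, 8), Mul(Rational(1, 2), I, Pow(14, Rational(1, 2))))), -3), 4) = Mul(Mul(Add(4, Mul(Rational(-1, 16), I, Pow(14, Rational(1, 2)))), -3), 4) = Mul(Add(-12, Mul(Rational(3, 16), I, Pow(14, Rational(1, 2)))), 4) = Add(-48, Mul(Rational(3, 4), I, Pow(14, Rational(1, 2)))) ≈ Add(-48.000, Mul(2.8062, I)))
Z = Pow(Add(-14, Mul(Rational(3, 4), I, Pow(14, Rational(1, 2)))), 2) (Z = Pow(Add(Add(-2, Pow(6, 2)), Add(-48, Mul(Rational(3, 4), I, Pow(14, Rational(1, 2))))), 2) = Pow(Add(Add(-2, 36), Add(-48, Mul(Rational(3, 4), I, Pow(14, Rational(1, 2))))), 2) = Pow(Add(34, Add(-48, Mul(Rational(3, 4), I, Pow(14, Rational(1, 2))))), 2) = Pow(Add(-14, Mul(Rational(3, 4), I, Pow(14, Rational(1, 2)))), 2) ≈ Add(188.13, Mul(-78.575, I)))
Pow(Z, 2) = Pow(Add(Rational(1505, 8), Mul(-21, I, Pow(14, Rational(1, 2)))), 2)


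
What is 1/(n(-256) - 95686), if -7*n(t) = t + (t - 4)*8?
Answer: -7/667466 ≈ -1.0487e-5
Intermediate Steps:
n(t) = 32/7 - 9*t/7 (n(t) = -(t + (t - 4)*8)/7 = -(t + (-4 + t)*8)/7 = -(t + (-32 + 8*t))/7 = -(-32 + 9*t)/7 = 32/7 - 9*t/7)
1/(n(-256) - 95686) = 1/((32/7 - 9/7*(-256)) - 95686) = 1/((32/7 + 2304/7) - 95686) = 1/(2336/7 - 95686) = 1/(-667466/7) = -7/667466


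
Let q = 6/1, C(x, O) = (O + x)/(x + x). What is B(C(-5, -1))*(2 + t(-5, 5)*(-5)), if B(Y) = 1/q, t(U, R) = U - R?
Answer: 26/3 ≈ 8.6667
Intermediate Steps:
C(x, O) = (O + x)/(2*x) (C(x, O) = (O + x)/((2*x)) = (O + x)*(1/(2*x)) = (O + x)/(2*x))
q = 6 (q = 6*1 = 6)
B(Y) = ⅙ (B(Y) = 1/6 = ⅙)
B(C(-5, -1))*(2 + t(-5, 5)*(-5)) = (2 + (-5 - 1*5)*(-5))/6 = (2 + (-5 - 5)*(-5))/6 = (2 - 10*(-5))/6 = (2 + 50)/6 = (⅙)*52 = 26/3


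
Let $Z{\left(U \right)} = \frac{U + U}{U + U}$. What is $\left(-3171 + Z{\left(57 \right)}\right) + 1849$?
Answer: $-1321$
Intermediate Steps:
$Z{\left(U \right)} = 1$ ($Z{\left(U \right)} = \frac{2 U}{2 U} = 2 U \frac{1}{2 U} = 1$)
$\left(-3171 + Z{\left(57 \right)}\right) + 1849 = \left(-3171 + 1\right) + 1849 = -3170 + 1849 = -1321$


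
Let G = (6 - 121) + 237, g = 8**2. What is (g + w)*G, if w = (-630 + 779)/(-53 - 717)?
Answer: 2996991/385 ≈ 7784.4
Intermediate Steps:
g = 64
w = -149/770 (w = 149/(-770) = 149*(-1/770) = -149/770 ≈ -0.19351)
G = 122 (G = -115 + 237 = 122)
(g + w)*G = (64 - 149/770)*122 = (49131/770)*122 = 2996991/385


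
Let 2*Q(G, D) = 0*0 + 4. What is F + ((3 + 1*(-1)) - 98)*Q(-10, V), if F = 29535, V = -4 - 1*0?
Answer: 29343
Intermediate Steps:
V = -4 (V = -4 + 0 = -4)
Q(G, D) = 2 (Q(G, D) = (0*0 + 4)/2 = (0 + 4)/2 = (½)*4 = 2)
F + ((3 + 1*(-1)) - 98)*Q(-10, V) = 29535 + ((3 + 1*(-1)) - 98)*2 = 29535 + ((3 - 1) - 98)*2 = 29535 + (2 - 98)*2 = 29535 - 96*2 = 29535 - 192 = 29343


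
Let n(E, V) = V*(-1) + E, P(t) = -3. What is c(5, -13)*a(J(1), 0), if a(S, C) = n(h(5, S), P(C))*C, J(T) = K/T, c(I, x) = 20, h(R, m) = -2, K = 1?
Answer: 0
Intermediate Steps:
J(T) = 1/T
n(E, V) = E - V (n(E, V) = -V + E = E - V)
a(S, C) = C (a(S, C) = (-2 - 1*(-3))*C = (-2 + 3)*C = 1*C = C)
c(5, -13)*a(J(1), 0) = 20*0 = 0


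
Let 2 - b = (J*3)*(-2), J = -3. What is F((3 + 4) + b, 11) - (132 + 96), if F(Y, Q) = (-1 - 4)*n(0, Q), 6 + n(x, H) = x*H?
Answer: -198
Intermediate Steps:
n(x, H) = -6 + H*x (n(x, H) = -6 + x*H = -6 + H*x)
b = -16 (b = 2 - (-3*3)*(-2) = 2 - (-9)*(-2) = 2 - 1*18 = 2 - 18 = -16)
F(Y, Q) = 30 (F(Y, Q) = (-1 - 4)*(-6 + Q*0) = -5*(-6 + 0) = -5*(-6) = 30)
F((3 + 4) + b, 11) - (132 + 96) = 30 - (132 + 96) = 30 - 1*228 = 30 - 228 = -198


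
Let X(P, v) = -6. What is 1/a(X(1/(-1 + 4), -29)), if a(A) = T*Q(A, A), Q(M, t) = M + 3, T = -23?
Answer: 1/69 ≈ 0.014493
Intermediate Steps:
Q(M, t) = 3 + M
a(A) = -69 - 23*A (a(A) = -23*(3 + A) = -69 - 23*A)
1/a(X(1/(-1 + 4), -29)) = 1/(-69 - 23*(-6)) = 1/(-69 + 138) = 1/69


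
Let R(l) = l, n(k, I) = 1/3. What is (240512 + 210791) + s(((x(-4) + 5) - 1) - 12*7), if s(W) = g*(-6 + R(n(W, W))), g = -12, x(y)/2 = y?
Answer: 451371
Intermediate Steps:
x(y) = 2*y
n(k, I) = ⅓
s(W) = 68 (s(W) = -12*(-6 + ⅓) = -12*(-17/3) = 68)
(240512 + 210791) + s(((x(-4) + 5) - 1) - 12*7) = (240512 + 210791) + 68 = 451303 + 68 = 451371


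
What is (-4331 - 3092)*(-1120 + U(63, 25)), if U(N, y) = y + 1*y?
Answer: 7942610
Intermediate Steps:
U(N, y) = 2*y (U(N, y) = y + y = 2*y)
(-4331 - 3092)*(-1120 + U(63, 25)) = (-4331 - 3092)*(-1120 + 2*25) = -7423*(-1120 + 50) = -7423*(-1070) = 7942610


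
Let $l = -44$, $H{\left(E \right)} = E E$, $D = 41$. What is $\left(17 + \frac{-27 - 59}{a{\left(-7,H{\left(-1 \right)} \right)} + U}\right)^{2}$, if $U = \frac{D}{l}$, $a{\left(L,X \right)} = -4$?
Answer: $\frac{55845729}{47089} \approx 1186.0$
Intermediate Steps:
$H{\left(E \right)} = E^{2}$
$U = - \frac{41}{44}$ ($U = \frac{41}{-44} = 41 \left(- \frac{1}{44}\right) = - \frac{41}{44} \approx -0.93182$)
$\left(17 + \frac{-27 - 59}{a{\left(-7,H{\left(-1 \right)} \right)} + U}\right)^{2} = \left(17 + \frac{-27 - 59}{-4 - \frac{41}{44}}\right)^{2} = \left(17 - \frac{86}{- \frac{217}{44}}\right)^{2} = \left(17 - - \frac{3784}{217}\right)^{2} = \left(17 + \frac{3784}{217}\right)^{2} = \left(\frac{7473}{217}\right)^{2} = \frac{55845729}{47089}$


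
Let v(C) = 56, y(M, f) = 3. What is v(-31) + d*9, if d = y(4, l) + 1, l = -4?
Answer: 92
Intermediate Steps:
d = 4 (d = 3 + 1 = 4)
v(-31) + d*9 = 56 + 4*9 = 56 + 36 = 92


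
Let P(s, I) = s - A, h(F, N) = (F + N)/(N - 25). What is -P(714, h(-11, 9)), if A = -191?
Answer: -905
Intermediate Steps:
h(F, N) = (F + N)/(-25 + N)
P(s, I) = 191 + s (P(s, I) = s - 1*(-191) = s + 191 = 191 + s)
-P(714, h(-11, 9)) = -(191 + 714) = -1*905 = -905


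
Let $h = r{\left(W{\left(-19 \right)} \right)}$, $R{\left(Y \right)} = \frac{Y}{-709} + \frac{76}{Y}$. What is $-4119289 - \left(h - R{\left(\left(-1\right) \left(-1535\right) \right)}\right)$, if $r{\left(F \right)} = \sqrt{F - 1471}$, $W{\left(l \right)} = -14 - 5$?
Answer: $- \frac{4483086310376}{1088315} - i \sqrt{1490} \approx -4.1193 \cdot 10^{6} - 38.601 i$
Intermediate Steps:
$W{\left(l \right)} = -19$
$R{\left(Y \right)} = \frac{76}{Y} - \frac{Y}{709}$ ($R{\left(Y \right)} = Y \left(- \frac{1}{709}\right) + \frac{76}{Y} = - \frac{Y}{709} + \frac{76}{Y} = \frac{76}{Y} - \frac{Y}{709}$)
$r{\left(F \right)} = \sqrt{-1471 + F}$
$h = i \sqrt{1490}$ ($h = \sqrt{-1471 - 19} = \sqrt{-1490} = i \sqrt{1490} \approx 38.601 i$)
$-4119289 - \left(h - R{\left(\left(-1\right) \left(-1535\right) \right)}\right) = -4119289 - \left(- \frac{76}{1535} + i \sqrt{1490} + \frac{1}{709} \left(-1\right) \left(-1535\right)\right) = -4119289 - \left(\frac{1535}{709} - \frac{76}{1535} + i \sqrt{1490}\right) = -4119289 + \left(\left(76 \cdot \frac{1}{1535} - \frac{1535}{709}\right) - i \sqrt{1490}\right) = -4119289 + \left(\left(\frac{76}{1535} - \frac{1535}{709}\right) - i \sqrt{1490}\right) = -4119289 - \left(\frac{2302341}{1088315} + i \sqrt{1490}\right) = - \frac{4483086310376}{1088315} - i \sqrt{1490}$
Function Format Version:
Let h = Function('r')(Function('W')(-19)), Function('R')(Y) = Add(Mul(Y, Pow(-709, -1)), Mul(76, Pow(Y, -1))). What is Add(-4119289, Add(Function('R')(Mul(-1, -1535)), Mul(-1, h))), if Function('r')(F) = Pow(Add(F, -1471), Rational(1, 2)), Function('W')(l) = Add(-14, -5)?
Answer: Add(Rational(-4483086310376, 1088315), Mul(-1, I, Pow(1490, Rational(1, 2)))) ≈ Add(-4.1193e+6, Mul(-38.601, I))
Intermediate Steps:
Function('W')(l) = -19
Function('R')(Y) = Add(Mul(76, Pow(Y, -1)), Mul(Rational(-1, 709), Y)) (Function('R')(Y) = Add(Mul(Y, Rational(-1, 709)), Mul(76, Pow(Y, -1))) = Add(Mul(Rational(-1, 709), Y), Mul(76, Pow(Y, -1))) = Add(Mul(76, Pow(Y, -1)), Mul(Rational(-1, 709), Y)))
Function('r')(F) = Pow(Add(-1471, F), Rational(1, 2))
h = Mul(I, Pow(1490, Rational(1, 2))) (h = Pow(Add(-1471, -19), Rational(1, 2)) = Pow(-1490, Rational(1, 2)) = Mul(I, Pow(1490, Rational(1, 2))) ≈ Mul(38.601, I))
Add(-4119289, Add(Function('R')(Mul(-1, -1535)), Mul(-1, h))) = Add(-4119289, Add(Add(Mul(76, Pow(Mul(-1, -1535), -1)), Mul(Rational(-1, 709), Mul(-1, -1535))), Mul(-1, Mul(I, Pow(1490, Rational(1, 2)))))) = Add(-4119289, Add(Add(Mul(76, Pow(1535, -1)), Mul(Rational(-1, 709), 1535)), Mul(-1, I, Pow(1490, Rational(1, 2))))) = Add(-4119289, Add(Add(Mul(76, Rational(1, 1535)), Rational(-1535, 709)), Mul(-1, I, Pow(1490, Rational(1, 2))))) = Add(-4119289, Add(Add(Rational(76, 1535), Rational(-1535, 709)), Mul(-1, I, Pow(1490, Rational(1, 2))))) = Add(-4119289, Add(Rational(-2302341, 1088315), Mul(-1, I, Pow(1490, Rational(1, 2))))) = Add(Rational(-4483086310376, 1088315), Mul(-1, I, Pow(1490, Rational(1, 2))))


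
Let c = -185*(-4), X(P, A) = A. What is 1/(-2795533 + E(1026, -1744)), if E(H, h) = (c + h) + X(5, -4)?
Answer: -1/2796541 ≈ -3.5758e-7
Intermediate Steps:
c = 740
E(H, h) = 736 + h (E(H, h) = (740 + h) - 4 = 736 + h)
1/(-2795533 + E(1026, -1744)) = 1/(-2795533 + (736 - 1744)) = 1/(-2795533 - 1008) = 1/(-2796541) = -1/2796541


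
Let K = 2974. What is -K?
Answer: -2974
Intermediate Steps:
-K = -1*2974 = -2974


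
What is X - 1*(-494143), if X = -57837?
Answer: 436306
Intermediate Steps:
X - 1*(-494143) = -57837 - 1*(-494143) = -57837 + 494143 = 436306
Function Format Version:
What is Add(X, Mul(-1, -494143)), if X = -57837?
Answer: 436306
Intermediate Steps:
Add(X, Mul(-1, -494143)) = Add(-57837, Mul(-1, -494143)) = Add(-57837, 494143) = 436306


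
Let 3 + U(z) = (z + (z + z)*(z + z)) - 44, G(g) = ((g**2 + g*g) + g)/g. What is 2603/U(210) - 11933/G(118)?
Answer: -2106309368/41845431 ≈ -50.335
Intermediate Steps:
G(g) = (g + 2*g**2)/g (G(g) = ((g**2 + g**2) + g)/g = (2*g**2 + g)/g = (g + 2*g**2)/g)
U(z) = -47 + z + 4*z**2 (U(z) = -3 + ((z + (z + z)*(z + z)) - 44) = -3 + ((z + (2*z)*(2*z)) - 44) = -3 + ((z + 4*z**2) - 44) = -3 + (-44 + z + 4*z**2) = -47 + z + 4*z**2)
2603/U(210) - 11933/G(118) = 2603/(-47 + 210 + 4*210**2) - 11933/(1 + 2*118) = 2603/(-47 + 210 + 4*44100) - 11933/(1 + 236) = 2603/(-47 + 210 + 176400) - 11933/237 = 2603/176563 - 11933*1/237 = 2603*(1/176563) - 11933/237 = 2603/176563 - 11933/237 = -2106309368/41845431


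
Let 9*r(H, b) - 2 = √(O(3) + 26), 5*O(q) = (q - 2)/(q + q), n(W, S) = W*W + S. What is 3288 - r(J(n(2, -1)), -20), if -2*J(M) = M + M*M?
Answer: 29590/9 - √23430/270 ≈ 3287.2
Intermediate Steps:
n(W, S) = S + W² (n(W, S) = W² + S = S + W²)
J(M) = -M/2 - M²/2 (J(M) = -(M + M*M)/2 = -(M + M²)/2 = -M/2 - M²/2)
O(q) = (-2 + q)/(10*q) (O(q) = ((q - 2)/(q + q))/5 = ((-2 + q)/((2*q)))/5 = ((-2 + q)*(1/(2*q)))/5 = ((-2 + q)/(2*q))/5 = (-2 + q)/(10*q))
r(H, b) = 2/9 + √23430/270 (r(H, b) = 2/9 + √((⅒)*(-2 + 3)/3 + 26)/9 = 2/9 + √((⅒)*(⅓)*1 + 26)/9 = 2/9 + √(1/30 + 26)/9 = 2/9 + √(781/30)/9 = 2/9 + (√23430/30)/9 = 2/9 + √23430/270)
3288 - r(J(n(2, -1)), -20) = 3288 - (2/9 + √23430/270) = 3288 + (-2/9 - √23430/270) = 29590/9 - √23430/270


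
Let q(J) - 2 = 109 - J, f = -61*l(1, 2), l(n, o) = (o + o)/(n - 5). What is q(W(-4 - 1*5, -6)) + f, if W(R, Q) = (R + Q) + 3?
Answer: 184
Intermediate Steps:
l(n, o) = 2*o/(-5 + n) (l(n, o) = (2*o)/(-5 + n) = 2*o/(-5 + n))
W(R, Q) = 3 + Q + R (W(R, Q) = (Q + R) + 3 = 3 + Q + R)
f = 61 (f = -122*2/(-5 + 1) = -122*2/(-4) = -122*2*(-1)/4 = -61*(-1) = 61)
q(J) = 111 - J (q(J) = 2 + (109 - J) = 111 - J)
q(W(-4 - 1*5, -6)) + f = (111 - (3 - 6 + (-4 - 1*5))) + 61 = (111 - (3 - 6 + (-4 - 5))) + 61 = (111 - (3 - 6 - 9)) + 61 = (111 - 1*(-12)) + 61 = (111 + 12) + 61 = 123 + 61 = 184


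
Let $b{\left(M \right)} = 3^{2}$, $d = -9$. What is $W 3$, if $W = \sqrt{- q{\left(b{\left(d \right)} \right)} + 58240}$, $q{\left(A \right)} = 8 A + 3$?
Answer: $3 \sqrt{58165} \approx 723.52$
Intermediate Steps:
$b{\left(M \right)} = 9$
$q{\left(A \right)} = 3 + 8 A$
$W = \sqrt{58165}$ ($W = \sqrt{- (3 + 8 \cdot 9) + 58240} = \sqrt{- (3 + 72) + 58240} = \sqrt{\left(-1\right) 75 + 58240} = \sqrt{-75 + 58240} = \sqrt{58165} \approx 241.17$)
$W 3 = \sqrt{58165} \cdot 3 = 3 \sqrt{58165}$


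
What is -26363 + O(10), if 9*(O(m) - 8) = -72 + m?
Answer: -237257/9 ≈ -26362.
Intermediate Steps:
O(m) = m/9 (O(m) = 8 + (-72 + m)/9 = 8 + (-8 + m/9) = m/9)
-26363 + O(10) = -26363 + (⅑)*10 = -26363 + 10/9 = -237257/9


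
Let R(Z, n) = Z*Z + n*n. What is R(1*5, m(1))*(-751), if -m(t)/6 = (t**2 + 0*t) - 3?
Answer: -126919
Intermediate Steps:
m(t) = 18 - 6*t**2 (m(t) = -6*((t**2 + 0*t) - 3) = -6*((t**2 + 0) - 3) = -6*(t**2 - 3) = -6*(-3 + t**2) = 18 - 6*t**2)
R(Z, n) = Z**2 + n**2
R(1*5, m(1))*(-751) = ((1*5)**2 + (18 - 6*1**2)**2)*(-751) = (5**2 + (18 - 6*1)**2)*(-751) = (25 + (18 - 6)**2)*(-751) = (25 + 12**2)*(-751) = (25 + 144)*(-751) = 169*(-751) = -126919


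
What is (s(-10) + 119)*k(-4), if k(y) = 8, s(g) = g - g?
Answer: 952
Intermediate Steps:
s(g) = 0
(s(-10) + 119)*k(-4) = (0 + 119)*8 = 119*8 = 952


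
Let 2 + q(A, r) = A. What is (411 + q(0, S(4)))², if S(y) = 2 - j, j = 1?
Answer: 167281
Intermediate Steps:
S(y) = 1 (S(y) = 2 - 1*1 = 2 - 1 = 1)
q(A, r) = -2 + A
(411 + q(0, S(4)))² = (411 + (-2 + 0))² = (411 - 2)² = 409² = 167281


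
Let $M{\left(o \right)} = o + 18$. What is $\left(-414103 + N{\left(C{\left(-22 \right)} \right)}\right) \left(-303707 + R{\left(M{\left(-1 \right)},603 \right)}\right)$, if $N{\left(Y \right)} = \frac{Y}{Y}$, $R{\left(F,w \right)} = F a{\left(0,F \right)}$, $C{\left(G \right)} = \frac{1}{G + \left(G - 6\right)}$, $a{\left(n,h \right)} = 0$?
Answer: $125765676114$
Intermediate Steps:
$M{\left(o \right)} = 18 + o$
$C{\left(G \right)} = \frac{1}{-6 + 2 G}$ ($C{\left(G \right)} = \frac{1}{G + \left(-6 + G\right)} = \frac{1}{-6 + 2 G}$)
$R{\left(F,w \right)} = 0$ ($R{\left(F,w \right)} = F 0 = 0$)
$N{\left(Y \right)} = 1$
$\left(-414103 + N{\left(C{\left(-22 \right)} \right)}\right) \left(-303707 + R{\left(M{\left(-1 \right)},603 \right)}\right) = \left(-414103 + 1\right) \left(-303707 + 0\right) = \left(-414102\right) \left(-303707\right) = 125765676114$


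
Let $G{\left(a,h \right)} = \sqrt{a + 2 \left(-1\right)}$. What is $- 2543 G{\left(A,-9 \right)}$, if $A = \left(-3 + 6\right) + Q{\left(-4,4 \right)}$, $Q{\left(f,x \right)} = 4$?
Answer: $- 2543 \sqrt{5} \approx -5686.3$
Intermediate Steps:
$A = 7$ ($A = \left(-3 + 6\right) + 4 = 3 + 4 = 7$)
$G{\left(a,h \right)} = \sqrt{-2 + a}$ ($G{\left(a,h \right)} = \sqrt{a - 2} = \sqrt{-2 + a}$)
$- 2543 G{\left(A,-9 \right)} = - 2543 \sqrt{-2 + 7} = - 2543 \sqrt{5}$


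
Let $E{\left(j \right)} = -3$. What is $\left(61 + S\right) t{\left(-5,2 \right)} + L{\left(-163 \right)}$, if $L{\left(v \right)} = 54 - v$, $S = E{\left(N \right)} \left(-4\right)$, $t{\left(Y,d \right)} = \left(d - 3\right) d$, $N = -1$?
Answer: $71$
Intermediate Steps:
$t{\left(Y,d \right)} = d \left(-3 + d\right)$ ($t{\left(Y,d \right)} = \left(-3 + d\right) d = d \left(-3 + d\right)$)
$S = 12$ ($S = \left(-3\right) \left(-4\right) = 12$)
$\left(61 + S\right) t{\left(-5,2 \right)} + L{\left(-163 \right)} = \left(61 + 12\right) 2 \left(-3 + 2\right) + \left(54 - -163\right) = 73 \cdot 2 \left(-1\right) + \left(54 + 163\right) = 73 \left(-2\right) + 217 = -146 + 217 = 71$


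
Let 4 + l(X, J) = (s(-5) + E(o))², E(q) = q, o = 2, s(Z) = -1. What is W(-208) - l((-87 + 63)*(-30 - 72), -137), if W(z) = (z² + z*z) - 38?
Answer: 86493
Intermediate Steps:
W(z) = -38 + 2*z² (W(z) = (z² + z²) - 38 = 2*z² - 38 = -38 + 2*z²)
l(X, J) = -3 (l(X, J) = -4 + (-1 + 2)² = -4 + 1² = -4 + 1 = -3)
W(-208) - l((-87 + 63)*(-30 - 72), -137) = (-38 + 2*(-208)²) - 1*(-3) = (-38 + 2*43264) + 3 = (-38 + 86528) + 3 = 86490 + 3 = 86493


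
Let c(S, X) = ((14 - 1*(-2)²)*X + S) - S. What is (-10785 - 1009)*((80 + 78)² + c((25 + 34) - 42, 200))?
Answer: -318013416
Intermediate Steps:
c(S, X) = 10*X (c(S, X) = ((14 - 1*4)*X + S) - S = ((14 - 4)*X + S) - S = (10*X + S) - S = (S + 10*X) - S = 10*X)
(-10785 - 1009)*((80 + 78)² + c((25 + 34) - 42, 200)) = (-10785 - 1009)*((80 + 78)² + 10*200) = -11794*(158² + 2000) = -11794*(24964 + 2000) = -11794*26964 = -318013416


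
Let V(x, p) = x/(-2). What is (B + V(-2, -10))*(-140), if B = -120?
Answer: 16660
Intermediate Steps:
V(x, p) = -x/2
(B + V(-2, -10))*(-140) = (-120 - ½*(-2))*(-140) = (-120 + 1)*(-140) = -119*(-140) = 16660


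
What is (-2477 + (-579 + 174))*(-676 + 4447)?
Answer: -10868022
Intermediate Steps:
(-2477 + (-579 + 174))*(-676 + 4447) = (-2477 - 405)*3771 = -2882*3771 = -10868022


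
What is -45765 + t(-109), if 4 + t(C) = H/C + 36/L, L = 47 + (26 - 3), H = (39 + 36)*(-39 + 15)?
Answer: -174543773/3815 ≈ -45752.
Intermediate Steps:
H = -1800 (H = 75*(-24) = -1800)
L = 70 (L = 47 + 23 = 70)
t(C) = -122/35 - 1800/C (t(C) = -4 + (-1800/C + 36/70) = -4 + (-1800/C + 36*(1/70)) = -4 + (-1800/C + 18/35) = -4 + (18/35 - 1800/C) = -122/35 - 1800/C)
-45765 + t(-109) = -45765 + (-122/35 - 1800/(-109)) = -45765 + (-122/35 - 1800*(-1/109)) = -45765 + (-122/35 + 1800/109) = -45765 + 49702/3815 = -174543773/3815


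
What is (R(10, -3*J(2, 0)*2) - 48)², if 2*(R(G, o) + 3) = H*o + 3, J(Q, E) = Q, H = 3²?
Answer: 42849/4 ≈ 10712.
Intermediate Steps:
H = 9
R(G, o) = -3/2 + 9*o/2 (R(G, o) = -3 + (9*o + 3)/2 = -3 + (3 + 9*o)/2 = -3 + (3/2 + 9*o/2) = -3/2 + 9*o/2)
(R(10, -3*J(2, 0)*2) - 48)² = ((-3/2 + 9*(-3*2*2)/2) - 48)² = ((-3/2 + 9*(-6*2)/2) - 48)² = ((-3/2 + (9/2)*(-12)) - 48)² = ((-3/2 - 54) - 48)² = (-111/2 - 48)² = (-207/2)² = 42849/4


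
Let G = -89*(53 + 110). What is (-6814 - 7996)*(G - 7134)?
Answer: 320503210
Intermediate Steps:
G = -14507 (G = -89*163 = -14507)
(-6814 - 7996)*(G - 7134) = (-6814 - 7996)*(-14507 - 7134) = -14810*(-21641) = 320503210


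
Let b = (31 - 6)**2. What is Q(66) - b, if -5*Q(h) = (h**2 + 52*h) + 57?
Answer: -2194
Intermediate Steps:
Q(h) = -57/5 - 52*h/5 - h**2/5 (Q(h) = -((h**2 + 52*h) + 57)/5 = -(57 + h**2 + 52*h)/5 = -57/5 - 52*h/5 - h**2/5)
b = 625 (b = 25**2 = 625)
Q(66) - b = (-57/5 - 52/5*66 - 1/5*66**2) - 1*625 = (-57/5 - 3432/5 - 1/5*4356) - 625 = (-57/5 - 3432/5 - 4356/5) - 625 = -1569 - 625 = -2194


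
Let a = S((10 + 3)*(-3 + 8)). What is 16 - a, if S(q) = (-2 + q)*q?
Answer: -4079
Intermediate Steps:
S(q) = q*(-2 + q)
a = 4095 (a = ((10 + 3)*(-3 + 8))*(-2 + (10 + 3)*(-3 + 8)) = (13*5)*(-2 + 13*5) = 65*(-2 + 65) = 65*63 = 4095)
16 - a = 16 - 1*4095 = 16 - 4095 = -4079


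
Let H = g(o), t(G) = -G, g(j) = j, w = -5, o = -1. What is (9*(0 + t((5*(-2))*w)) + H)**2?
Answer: 203401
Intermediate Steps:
H = -1
(9*(0 + t((5*(-2))*w)) + H)**2 = (9*(0 - 5*(-2)*(-5)) - 1)**2 = (9*(0 - (-10)*(-5)) - 1)**2 = (9*(0 - 1*50) - 1)**2 = (9*(0 - 50) - 1)**2 = (9*(-50) - 1)**2 = (-450 - 1)**2 = (-451)**2 = 203401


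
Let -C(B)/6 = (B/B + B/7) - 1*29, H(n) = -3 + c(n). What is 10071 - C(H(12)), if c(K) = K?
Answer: 69375/7 ≈ 9910.7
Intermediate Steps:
H(n) = -3 + n
C(B) = 168 - 6*B/7 (C(B) = -6*((B/B + B/7) - 1*29) = -6*((1 + B*(⅐)) - 29) = -6*((1 + B/7) - 29) = -6*(-28 + B/7) = 168 - 6*B/7)
10071 - C(H(12)) = 10071 - (168 - 6*(-3 + 12)/7) = 10071 - (168 - 6/7*9) = 10071 - (168 - 54/7) = 10071 - 1*1122/7 = 10071 - 1122/7 = 69375/7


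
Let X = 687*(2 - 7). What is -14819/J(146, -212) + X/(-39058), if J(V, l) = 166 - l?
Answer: -20625074/527283 ≈ -39.116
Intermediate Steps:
X = -3435 (X = 687*(-5) = -3435)
-14819/J(146, -212) + X/(-39058) = -14819/(166 - 1*(-212)) - 3435/(-39058) = -14819/(166 + 212) - 3435*(-1/39058) = -14819/378 + 3435/39058 = -14819*1/378 + 3435/39058 = -2117/54 + 3435/39058 = -20625074/527283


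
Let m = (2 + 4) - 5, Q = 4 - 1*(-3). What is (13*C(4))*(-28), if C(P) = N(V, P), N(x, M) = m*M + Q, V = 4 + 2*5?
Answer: -4004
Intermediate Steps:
V = 14 (V = 4 + 10 = 14)
Q = 7 (Q = 4 + 3 = 7)
m = 1 (m = 6 - 5 = 1)
N(x, M) = 7 + M (N(x, M) = 1*M + 7 = M + 7 = 7 + M)
C(P) = 7 + P
(13*C(4))*(-28) = (13*(7 + 4))*(-28) = (13*11)*(-28) = 143*(-28) = -4004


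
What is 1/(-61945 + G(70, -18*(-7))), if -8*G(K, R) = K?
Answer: -4/247815 ≈ -1.6141e-5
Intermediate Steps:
G(K, R) = -K/8
1/(-61945 + G(70, -18*(-7))) = 1/(-61945 - ⅛*70) = 1/(-61945 - 35/4) = 1/(-247815/4) = -4/247815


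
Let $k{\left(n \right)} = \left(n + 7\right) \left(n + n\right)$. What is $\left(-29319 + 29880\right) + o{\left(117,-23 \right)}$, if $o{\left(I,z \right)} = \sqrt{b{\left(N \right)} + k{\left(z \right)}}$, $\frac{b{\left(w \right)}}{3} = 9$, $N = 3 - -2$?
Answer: $561 + \sqrt{763} \approx 588.62$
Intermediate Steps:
$N = 5$ ($N = 3 + 2 = 5$)
$b{\left(w \right)} = 27$ ($b{\left(w \right)} = 3 \cdot 9 = 27$)
$k{\left(n \right)} = 2 n \left(7 + n\right)$ ($k{\left(n \right)} = \left(7 + n\right) 2 n = 2 n \left(7 + n\right)$)
$o{\left(I,z \right)} = \sqrt{27 + 2 z \left(7 + z\right)}$
$\left(-29319 + 29880\right) + o{\left(117,-23 \right)} = \left(-29319 + 29880\right) + \sqrt{27 + 2 \left(-23\right) \left(7 - 23\right)} = 561 + \sqrt{27 + 2 \left(-23\right) \left(-16\right)} = 561 + \sqrt{27 + 736} = 561 + \sqrt{763}$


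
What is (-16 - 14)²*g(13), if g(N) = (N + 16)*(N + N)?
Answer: 678600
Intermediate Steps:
g(N) = 2*N*(16 + N) (g(N) = (16 + N)*(2*N) = 2*N*(16 + N))
(-16 - 14)²*g(13) = (-16 - 14)²*(2*13*(16 + 13)) = (-30)²*(2*13*29) = 900*754 = 678600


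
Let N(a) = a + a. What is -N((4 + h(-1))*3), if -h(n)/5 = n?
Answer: -54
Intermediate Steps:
h(n) = -5*n
N(a) = 2*a
-N((4 + h(-1))*3) = -2*(4 - 5*(-1))*3 = -2*(4 + 5)*3 = -2*9*3 = -2*27 = -1*54 = -54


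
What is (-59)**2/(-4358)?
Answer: -3481/4358 ≈ -0.79876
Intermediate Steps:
(-59)**2/(-4358) = 3481*(-1/4358) = -3481/4358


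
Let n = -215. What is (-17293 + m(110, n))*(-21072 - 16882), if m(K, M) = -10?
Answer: 656718062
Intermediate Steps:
(-17293 + m(110, n))*(-21072 - 16882) = (-17293 - 10)*(-21072 - 16882) = -17303*(-37954) = 656718062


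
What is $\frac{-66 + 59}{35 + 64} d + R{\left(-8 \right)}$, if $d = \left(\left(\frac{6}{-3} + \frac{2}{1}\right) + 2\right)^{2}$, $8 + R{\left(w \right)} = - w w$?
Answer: $- \frac{7156}{99} \approx -72.283$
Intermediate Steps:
$R{\left(w \right)} = -8 - w^{2}$ ($R{\left(w \right)} = -8 + - w w = -8 - w^{2}$)
$d = 4$ ($d = \left(\left(6 \left(- \frac{1}{3}\right) + 2 \cdot 1\right) + 2\right)^{2} = \left(\left(-2 + 2\right) + 2\right)^{2} = \left(0 + 2\right)^{2} = 2^{2} = 4$)
$\frac{-66 + 59}{35 + 64} d + R{\left(-8 \right)} = \frac{-66 + 59}{35 + 64} \cdot 4 - 72 = - \frac{7}{99} \cdot 4 - 72 = \left(-7\right) \frac{1}{99} \cdot 4 - 72 = \left(- \frac{7}{99}\right) 4 - 72 = - \frac{28}{99} - 72 = - \frac{7156}{99}$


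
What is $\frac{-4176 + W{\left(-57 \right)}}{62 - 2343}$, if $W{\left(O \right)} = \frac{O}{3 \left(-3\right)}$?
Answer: $\frac{12509}{6843} \approx 1.828$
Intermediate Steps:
$W{\left(O \right)} = - \frac{O}{9}$ ($W{\left(O \right)} = \frac{O}{-9} = O \left(- \frac{1}{9}\right) = - \frac{O}{9}$)
$\frac{-4176 + W{\left(-57 \right)}}{62 - 2343} = \frac{-4176 - - \frac{19}{3}}{62 - 2343} = \frac{-4176 + \frac{19}{3}}{-2281} = \left(- \frac{12509}{3}\right) \left(- \frac{1}{2281}\right) = \frac{12509}{6843}$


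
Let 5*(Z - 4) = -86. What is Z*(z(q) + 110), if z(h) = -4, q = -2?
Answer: -6996/5 ≈ -1399.2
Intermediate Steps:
Z = -66/5 (Z = 4 + (⅕)*(-86) = 4 - 86/5 = -66/5 ≈ -13.200)
Z*(z(q) + 110) = -66*(-4 + 110)/5 = -66/5*106 = -6996/5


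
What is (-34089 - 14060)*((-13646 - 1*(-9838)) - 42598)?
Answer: 2234402494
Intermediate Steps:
(-34089 - 14060)*((-13646 - 1*(-9838)) - 42598) = -48149*((-13646 + 9838) - 42598) = -48149*(-3808 - 42598) = -48149*(-46406) = 2234402494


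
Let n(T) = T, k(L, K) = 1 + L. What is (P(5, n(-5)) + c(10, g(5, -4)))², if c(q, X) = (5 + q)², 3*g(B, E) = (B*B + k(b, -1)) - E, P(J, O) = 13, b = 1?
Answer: 56644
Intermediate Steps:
g(B, E) = ⅔ - E/3 + B²/3 (g(B, E) = ((B*B + (1 + 1)) - E)/3 = ((B² + 2) - E)/3 = ((2 + B²) - E)/3 = (2 + B² - E)/3 = ⅔ - E/3 + B²/3)
(P(5, n(-5)) + c(10, g(5, -4)))² = (13 + (5 + 10)²)² = (13 + 15²)² = (13 + 225)² = 238² = 56644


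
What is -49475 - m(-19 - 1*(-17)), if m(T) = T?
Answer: -49473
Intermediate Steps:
-49475 - m(-19 - 1*(-17)) = -49475 - (-19 - 1*(-17)) = -49475 - (-19 + 17) = -49475 - 1*(-2) = -49475 + 2 = -49473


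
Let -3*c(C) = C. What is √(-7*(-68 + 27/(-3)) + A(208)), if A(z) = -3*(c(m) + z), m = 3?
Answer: I*√82 ≈ 9.0554*I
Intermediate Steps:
c(C) = -C/3
A(z) = 3 - 3*z (A(z) = -3*(-⅓*3 + z) = -3*(-1 + z) = 3 - 3*z)
√(-7*(-68 + 27/(-3)) + A(208)) = √(-7*(-68 + 27/(-3)) + (3 - 3*208)) = √(-7*(-68 + 27*(-⅓)) + (3 - 624)) = √(-7*(-68 - 9) - 621) = √(-7*(-77) - 621) = √(539 - 621) = √(-82) = I*√82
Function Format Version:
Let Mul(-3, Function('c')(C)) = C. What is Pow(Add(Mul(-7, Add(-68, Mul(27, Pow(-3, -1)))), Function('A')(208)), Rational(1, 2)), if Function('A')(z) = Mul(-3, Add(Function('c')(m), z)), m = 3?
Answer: Mul(I, Pow(82, Rational(1, 2))) ≈ Mul(9.0554, I)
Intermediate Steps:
Function('c')(C) = Mul(Rational(-1, 3), C)
Function('A')(z) = Add(3, Mul(-3, z)) (Function('A')(z) = Mul(-3, Add(Mul(Rational(-1, 3), 3), z)) = Mul(-3, Add(-1, z)) = Add(3, Mul(-3, z)))
Pow(Add(Mul(-7, Add(-68, Mul(27, Pow(-3, -1)))), Function('A')(208)), Rational(1, 2)) = Pow(Add(Mul(-7, Add(-68, Mul(27, Pow(-3, -1)))), Add(3, Mul(-3, 208))), Rational(1, 2)) = Pow(Add(Mul(-7, Add(-68, Mul(27, Rational(-1, 3)))), Add(3, -624)), Rational(1, 2)) = Pow(Add(Mul(-7, Add(-68, -9)), -621), Rational(1, 2)) = Pow(Add(Mul(-7, -77), -621), Rational(1, 2)) = Pow(Add(539, -621), Rational(1, 2)) = Pow(-82, Rational(1, 2)) = Mul(I, Pow(82, Rational(1, 2)))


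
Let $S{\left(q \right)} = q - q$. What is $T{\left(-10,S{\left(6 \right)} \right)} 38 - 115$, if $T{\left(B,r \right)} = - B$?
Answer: $265$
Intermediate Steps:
$S{\left(q \right)} = 0$
$T{\left(-10,S{\left(6 \right)} \right)} 38 - 115 = \left(-1\right) \left(-10\right) 38 - 115 = 10 \cdot 38 - 115 = 380 - 115 = 265$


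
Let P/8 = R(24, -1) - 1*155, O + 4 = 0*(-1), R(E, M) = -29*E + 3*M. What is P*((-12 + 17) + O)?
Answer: -6832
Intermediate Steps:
O = -4 (O = -4 + 0*(-1) = -4 + 0 = -4)
P = -6832 (P = 8*((-29*24 + 3*(-1)) - 1*155) = 8*((-696 - 3) - 155) = 8*(-699 - 155) = 8*(-854) = -6832)
P*((-12 + 17) + O) = -6832*((-12 + 17) - 4) = -6832*(5 - 4) = -6832*1 = -6832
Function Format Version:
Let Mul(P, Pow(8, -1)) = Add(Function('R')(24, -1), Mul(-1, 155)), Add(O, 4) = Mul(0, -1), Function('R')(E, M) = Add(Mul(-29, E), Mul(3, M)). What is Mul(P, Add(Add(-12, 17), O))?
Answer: -6832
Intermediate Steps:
O = -4 (O = Add(-4, Mul(0, -1)) = Add(-4, 0) = -4)
P = -6832 (P = Mul(8, Add(Add(Mul(-29, 24), Mul(3, -1)), Mul(-1, 155))) = Mul(8, Add(Add(-696, -3), -155)) = Mul(8, Add(-699, -155)) = Mul(8, -854) = -6832)
Mul(P, Add(Add(-12, 17), O)) = Mul(-6832, Add(Add(-12, 17), -4)) = Mul(-6832, Add(5, -4)) = Mul(-6832, 1) = -6832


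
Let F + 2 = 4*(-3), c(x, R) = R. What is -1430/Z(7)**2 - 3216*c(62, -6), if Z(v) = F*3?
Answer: 17018357/882 ≈ 19295.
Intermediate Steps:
F = -14 (F = -2 + 4*(-3) = -2 - 12 = -14)
Z(v) = -42 (Z(v) = -14*3 = -42)
-1430/Z(7)**2 - 3216*c(62, -6) = -1430/((-42)**2) - 3216/(1/(-6)) = -1430/1764 - 3216/(-1/6) = -1430*1/1764 - 3216*(-6) = -715/882 + 19296 = 17018357/882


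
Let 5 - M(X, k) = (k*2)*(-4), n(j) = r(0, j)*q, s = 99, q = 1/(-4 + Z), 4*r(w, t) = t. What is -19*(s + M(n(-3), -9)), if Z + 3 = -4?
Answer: -608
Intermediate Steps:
Z = -7 (Z = -3 - 4 = -7)
r(w, t) = t/4
q = -1/11 (q = 1/(-4 - 7) = 1/(-11) = -1/11 ≈ -0.090909)
n(j) = -j/44 (n(j) = (j/4)*(-1/11) = -j/44)
M(X, k) = 5 + 8*k (M(X, k) = 5 - k*2*(-4) = 5 - 2*k*(-4) = 5 - (-8)*k = 5 + 8*k)
-19*(s + M(n(-3), -9)) = -19*(99 + (5 + 8*(-9))) = -19*(99 + (5 - 72)) = -19*(99 - 67) = -19*32 = -608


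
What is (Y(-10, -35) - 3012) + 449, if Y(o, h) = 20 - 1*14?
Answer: -2557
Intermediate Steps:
Y(o, h) = 6 (Y(o, h) = 20 - 14 = 6)
(Y(-10, -35) - 3012) + 449 = (6 - 3012) + 449 = -3006 + 449 = -2557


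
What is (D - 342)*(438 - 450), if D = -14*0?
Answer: 4104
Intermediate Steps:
D = 0
(D - 342)*(438 - 450) = (0 - 342)*(438 - 450) = -342*(-12) = 4104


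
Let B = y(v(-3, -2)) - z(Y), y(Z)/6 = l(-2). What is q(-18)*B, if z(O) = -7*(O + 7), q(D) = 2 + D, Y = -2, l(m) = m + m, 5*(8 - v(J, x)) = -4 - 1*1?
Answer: -176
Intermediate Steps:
v(J, x) = 9 (v(J, x) = 8 - (-4 - 1*1)/5 = 8 - (-4 - 1)/5 = 8 - ⅕*(-5) = 8 + 1 = 9)
l(m) = 2*m
y(Z) = -24 (y(Z) = 6*(2*(-2)) = 6*(-4) = -24)
z(O) = -49 - 7*O (z(O) = -7*(7 + O) = -49 - 7*O)
B = 11 (B = -24 - (-49 - 7*(-2)) = -24 - (-49 + 14) = -24 - 1*(-35) = -24 + 35 = 11)
q(-18)*B = (2 - 18)*11 = -16*11 = -176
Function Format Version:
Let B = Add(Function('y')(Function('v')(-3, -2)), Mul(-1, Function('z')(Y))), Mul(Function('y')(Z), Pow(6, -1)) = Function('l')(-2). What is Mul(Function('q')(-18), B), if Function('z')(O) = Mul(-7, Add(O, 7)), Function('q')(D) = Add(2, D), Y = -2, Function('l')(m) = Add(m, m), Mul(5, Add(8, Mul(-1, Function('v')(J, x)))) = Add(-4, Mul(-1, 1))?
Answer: -176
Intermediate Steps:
Function('v')(J, x) = 9 (Function('v')(J, x) = Add(8, Mul(Rational(-1, 5), Add(-4, Mul(-1, 1)))) = Add(8, Mul(Rational(-1, 5), Add(-4, -1))) = Add(8, Mul(Rational(-1, 5), -5)) = Add(8, 1) = 9)
Function('l')(m) = Mul(2, m)
Function('y')(Z) = -24 (Function('y')(Z) = Mul(6, Mul(2, -2)) = Mul(6, -4) = -24)
Function('z')(O) = Add(-49, Mul(-7, O)) (Function('z')(O) = Mul(-7, Add(7, O)) = Add(-49, Mul(-7, O)))
B = 11 (B = Add(-24, Mul(-1, Add(-49, Mul(-7, -2)))) = Add(-24, Mul(-1, Add(-49, 14))) = Add(-24, Mul(-1, -35)) = Add(-24, 35) = 11)
Mul(Function('q')(-18), B) = Mul(Add(2, -18), 11) = Mul(-16, 11) = -176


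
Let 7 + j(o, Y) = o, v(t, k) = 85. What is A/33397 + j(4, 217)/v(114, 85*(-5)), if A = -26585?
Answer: -181532/218365 ≈ -0.83132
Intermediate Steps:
j(o, Y) = -7 + o
A/33397 + j(4, 217)/v(114, 85*(-5)) = -26585/33397 + (-7 + 4)/85 = -26585*1/33397 - 3*1/85 = -2045/2569 - 3/85 = -181532/218365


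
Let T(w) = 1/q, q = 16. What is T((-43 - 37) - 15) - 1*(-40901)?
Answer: 654417/16 ≈ 40901.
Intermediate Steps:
T(w) = 1/16
T((-43 - 37) - 15) - 1*(-40901) = 1/16 - 1*(-40901) = 1/16 + 40901 = 654417/16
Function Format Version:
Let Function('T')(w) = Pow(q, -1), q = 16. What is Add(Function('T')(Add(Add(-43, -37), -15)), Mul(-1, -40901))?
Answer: Rational(654417, 16) ≈ 40901.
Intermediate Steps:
Function('T')(w) = Rational(1, 16) (Function('T')(w) = Pow(16, -1) = Rational(1, 16))
Add(Function('T')(Add(Add(-43, -37), -15)), Mul(-1, -40901)) = Add(Rational(1, 16), Mul(-1, -40901)) = Add(Rational(1, 16), 40901) = Rational(654417, 16)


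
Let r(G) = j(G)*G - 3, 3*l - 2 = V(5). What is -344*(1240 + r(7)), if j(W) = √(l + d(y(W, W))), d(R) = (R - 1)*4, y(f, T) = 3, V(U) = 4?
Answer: -425528 - 2408*√10 ≈ -4.3314e+5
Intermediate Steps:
l = 2 (l = ⅔ + (⅓)*4 = ⅔ + 4/3 = 2)
d(R) = -4 + 4*R (d(R) = (-1 + R)*4 = -4 + 4*R)
j(W) = √10 (j(W) = √(2 + (-4 + 4*3)) = √(2 + (-4 + 12)) = √(2 + 8) = √10)
r(G) = -3 + G*√10 (r(G) = √10*G - 3 = G*√10 - 3 = -3 + G*√10)
-344*(1240 + r(7)) = -344*(1240 + (-3 + 7*√10)) = -344*(1237 + 7*√10) = -425528 - 2408*√10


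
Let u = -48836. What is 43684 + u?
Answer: -5152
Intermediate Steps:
43684 + u = 43684 - 48836 = -5152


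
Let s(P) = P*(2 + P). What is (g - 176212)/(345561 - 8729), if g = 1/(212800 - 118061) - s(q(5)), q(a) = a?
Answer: -4174366133/7977781712 ≈ -0.52325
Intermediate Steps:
g = -3315864/94739 (g = 1/(212800 - 118061) - 5*(2 + 5) = 1/94739 - 5*7 = 1/94739 - 1*35 = 1/94739 - 35 = -3315864/94739 ≈ -35.000)
(g - 176212)/(345561 - 8729) = (-3315864/94739 - 176212)/(345561 - 8729) = -16697464532/94739/336832 = -16697464532/94739*1/336832 = -4174366133/7977781712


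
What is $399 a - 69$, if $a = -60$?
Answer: $-24009$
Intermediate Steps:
$399 a - 69 = 399 \left(-60\right) - 69 = -23940 - 69 = -24009$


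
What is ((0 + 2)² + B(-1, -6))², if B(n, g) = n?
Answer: 9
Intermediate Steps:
((0 + 2)² + B(-1, -6))² = ((0 + 2)² - 1)² = (2² - 1)² = (4 - 1)² = 3² = 9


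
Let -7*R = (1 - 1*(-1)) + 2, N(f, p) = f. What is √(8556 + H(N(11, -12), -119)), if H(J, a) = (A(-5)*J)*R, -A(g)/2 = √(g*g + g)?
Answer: 2*√(104811 + 308*√5)/7 ≈ 92.802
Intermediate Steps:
A(g) = -2*√(g + g²) (A(g) = -2*√(g*g + g) = -2*√(g² + g) = -2*√(g + g²))
R = -4/7 (R = -((1 - 1*(-1)) + 2)/7 = -((1 + 1) + 2)/7 = -(2 + 2)/7 = -⅐*4 = -4/7 ≈ -0.57143)
H(J, a) = 16*J*√5/7 (H(J, a) = ((-2*2*√5)*J)*(-4/7) = ((-4*√5)*J)*(-4/7) = -4*J*√5*(-4/7) = 16*J*√5/7)
√(8556 + H(N(11, -12), -119)) = √(8556 + (16/7)*11*√5) = √(8556 + 176*√5/7)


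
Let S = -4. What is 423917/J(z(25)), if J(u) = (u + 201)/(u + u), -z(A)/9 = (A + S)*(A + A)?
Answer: 2670677100/3083 ≈ 8.6626e+5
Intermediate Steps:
z(A) = -18*A*(-4 + A) (z(A) = -9*(A - 4)*(A + A) = -9*(-4 + A)*2*A = -18*A*(-4 + A))
J(u) = (201 + u)/(2*u) (J(u) = (201 + u)/((2*u)) = (201 + u)*(1/(2*u)) = (201 + u)/(2*u))
423917/J(z(25)) = 423917/(((201 + 18*25*(4 - 1*25))/(2*((18*25*(4 - 1*25)))))) = 423917/(((201 + 18*25*(4 - 25))/(2*((18*25*(4 - 25)))))) = 423917/(((201 + 18*25*(-21))/(2*((18*25*(-21)))))) = 423917/(((½)*(201 - 9450)/(-9450))) = 423917/(((½)*(-1/9450)*(-9249))) = 423917/(3083/6300) = 423917*(6300/3083) = 2670677100/3083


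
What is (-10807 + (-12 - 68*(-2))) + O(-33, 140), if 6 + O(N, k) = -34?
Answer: -10723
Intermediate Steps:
O(N, k) = -40 (O(N, k) = -6 - 34 = -40)
(-10807 + (-12 - 68*(-2))) + O(-33, 140) = (-10807 + (-12 - 68*(-2))) - 40 = (-10807 + (-12 + 136)) - 40 = (-10807 + 124) - 40 = -10683 - 40 = -10723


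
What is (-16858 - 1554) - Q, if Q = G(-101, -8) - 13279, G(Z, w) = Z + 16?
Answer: -5048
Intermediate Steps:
G(Z, w) = 16 + Z
Q = -13364 (Q = (16 - 101) - 13279 = -85 - 13279 = -13364)
(-16858 - 1554) - Q = (-16858 - 1554) - 1*(-13364) = -18412 + 13364 = -5048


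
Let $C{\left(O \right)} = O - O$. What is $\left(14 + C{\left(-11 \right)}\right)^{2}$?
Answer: $196$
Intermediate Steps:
$C{\left(O \right)} = 0$
$\left(14 + C{\left(-11 \right)}\right)^{2} = \left(14 + 0\right)^{2} = 14^{2} = 196$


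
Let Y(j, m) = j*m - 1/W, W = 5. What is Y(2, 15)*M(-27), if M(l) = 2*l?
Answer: -8046/5 ≈ -1609.2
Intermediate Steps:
Y(j, m) = -⅕ + j*m (Y(j, m) = j*m - 1/5 = j*m - 1*⅕ = j*m - ⅕ = -⅕ + j*m)
Y(2, 15)*M(-27) = (-⅕ + 2*15)*(2*(-27)) = (-⅕ + 30)*(-54) = (149/5)*(-54) = -8046/5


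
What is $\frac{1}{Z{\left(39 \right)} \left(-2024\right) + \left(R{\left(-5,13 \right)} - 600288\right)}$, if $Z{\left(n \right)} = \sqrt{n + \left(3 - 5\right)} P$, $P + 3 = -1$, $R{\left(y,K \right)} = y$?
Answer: $- \frac{600293}{357926512857} - \frac{8096 \sqrt{37}}{357926512857} \approx -1.8147 \cdot 10^{-6}$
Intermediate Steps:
$P = -4$ ($P = -3 - 1 = -4$)
$Z{\left(n \right)} = - 4 \sqrt{-2 + n}$ ($Z{\left(n \right)} = \sqrt{n + \left(3 - 5\right)} \left(-4\right) = \sqrt{n - 2} \left(-4\right) = \sqrt{-2 + n} \left(-4\right) = - 4 \sqrt{-2 + n}$)
$\frac{1}{Z{\left(39 \right)} \left(-2024\right) + \left(R{\left(-5,13 \right)} - 600288\right)} = \frac{1}{- 4 \sqrt{-2 + 39} \left(-2024\right) - 600293} = \frac{1}{- 4 \sqrt{37} \left(-2024\right) - 600293} = \frac{1}{8096 \sqrt{37} - 600293} = \frac{1}{-600293 + 8096 \sqrt{37}}$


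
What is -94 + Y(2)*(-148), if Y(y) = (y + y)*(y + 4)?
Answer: -3646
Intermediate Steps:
Y(y) = 2*y*(4 + y) (Y(y) = (2*y)*(4 + y) = 2*y*(4 + y))
-94 + Y(2)*(-148) = -94 + (2*2*(4 + 2))*(-148) = -94 + (2*2*6)*(-148) = -94 + 24*(-148) = -94 - 3552 = -3646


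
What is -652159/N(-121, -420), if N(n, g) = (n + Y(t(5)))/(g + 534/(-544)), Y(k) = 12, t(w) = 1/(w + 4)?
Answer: -74676770613/29648 ≈ -2.5188e+6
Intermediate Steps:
t(w) = 1/(4 + w)
N(n, g) = (12 + n)/(-267/272 + g) (N(n, g) = (n + 12)/(g + 534/(-544)) = (12 + n)/(g + 534*(-1/544)) = (12 + n)/(g - 267/272) = (12 + n)/(-267/272 + g))
-652159/N(-121, -420) = -652159*(-267 + 272*(-420))/(272*(12 - 121)) = -652159/(272*(-109)/(-267 - 114240)) = -652159/(272*(-109)/(-114507)) = -652159/(272*(-1/114507)*(-109)) = -652159/29648/114507 = -652159*114507/29648 = -74676770613/29648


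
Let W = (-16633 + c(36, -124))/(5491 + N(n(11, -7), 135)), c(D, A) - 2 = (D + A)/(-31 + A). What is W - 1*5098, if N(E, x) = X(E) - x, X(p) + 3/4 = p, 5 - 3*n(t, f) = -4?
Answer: -16946453138/3322115 ≈ -5101.1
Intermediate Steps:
n(t, f) = 3 (n(t, f) = 5/3 - ⅓*(-4) = 5/3 + 4/3 = 3)
X(p) = -¾ + p
c(D, A) = 2 + (A + D)/(-31 + A) (c(D, A) = 2 + (D + A)/(-31 + A) = 2 + (A + D)/(-31 + A))
N(E, x) = -¾ + E - x (N(E, x) = (-¾ + E) - x = -¾ + E - x)
W = -10310868/3322115 (W = (-16633 + (-62 + 36 + 3*(-124))/(-31 - 124))/(5491 + (-¾ + 3 - 1*135)) = (-16633 + (-62 + 36 - 372)/(-155))/(5491 + (-¾ + 3 - 135)) = (-16633 - 1/155*(-398))/(5491 - 531/4) = (-16633 + 398/155)/(21433/4) = -2577717/155*4/21433 = -10310868/3322115 ≈ -3.1037)
W - 1*5098 = -10310868/3322115 - 1*5098 = -10310868/3322115 - 5098 = -16946453138/3322115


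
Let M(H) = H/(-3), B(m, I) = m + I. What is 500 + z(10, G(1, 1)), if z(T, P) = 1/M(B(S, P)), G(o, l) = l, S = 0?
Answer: 497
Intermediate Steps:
B(m, I) = I + m
M(H) = -H/3 (M(H) = H*(-1/3) = -H/3)
z(T, P) = -3/P (z(T, P) = 1/(-(P + 0)/3) = 1/(-P/3) = -3/P)
500 + z(10, G(1, 1)) = 500 - 3/1 = 500 - 3*1 = 500 - 3 = 497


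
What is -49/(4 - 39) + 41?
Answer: 212/5 ≈ 42.400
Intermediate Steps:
-49/(4 - 39) + 41 = -49/(-35) + 41 = -49*(-1/35) + 41 = 7/5 + 41 = 212/5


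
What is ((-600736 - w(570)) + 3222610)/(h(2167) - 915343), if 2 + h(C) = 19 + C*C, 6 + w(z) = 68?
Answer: 2621812/3780563 ≈ 0.69350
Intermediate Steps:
w(z) = 62 (w(z) = -6 + 68 = 62)
h(C) = 17 + C² (h(C) = -2 + (19 + C*C) = -2 + (19 + C²) = 17 + C²)
((-600736 - w(570)) + 3222610)/(h(2167) - 915343) = ((-600736 - 1*62) + 3222610)/((17 + 2167²) - 915343) = ((-600736 - 62) + 3222610)/((17 + 4695889) - 915343) = (-600798 + 3222610)/(4695906 - 915343) = 2621812/3780563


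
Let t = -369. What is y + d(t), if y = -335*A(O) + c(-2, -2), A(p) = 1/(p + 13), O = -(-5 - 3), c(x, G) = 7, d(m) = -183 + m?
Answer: -11780/21 ≈ -560.95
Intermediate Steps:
O = 8 (O = -1*(-8) = 8)
A(p) = 1/(13 + p)
y = -188/21 (y = -335/(13 + 8) + 7 = -335/21 + 7 = -188/21 ≈ -8.9524)
y + d(t) = -188/21 + (-183 - 369) = -188/21 - 552 = -11780/21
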